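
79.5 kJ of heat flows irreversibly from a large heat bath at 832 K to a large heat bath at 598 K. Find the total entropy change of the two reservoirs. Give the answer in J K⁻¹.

ΔS_hot = −Q/T_H = −79500/832 = -95.55 J/K and ΔS_cold = +Q/T_C = 79500/598 = 132.9 J/K.
ΔS_total = -95.55 + 132.9 = 37.4 J/K, positive as the second law requires.

ΔS_total = 37.4 J/K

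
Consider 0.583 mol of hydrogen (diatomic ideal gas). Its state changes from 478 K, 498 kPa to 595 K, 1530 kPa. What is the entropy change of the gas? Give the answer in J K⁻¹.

ΔS = -1.73 J/K

ΔS = nC_p ln(T₂/T₁) − nR ln(P₂/P₁), with C_p = 7R/2 = 29.1 J mol⁻¹ K⁻¹ for a diatomic ideal gas.
ΔS = 0.583 × [29.1 × ln(595/478) − 8.314 × ln(1530/498)] = -1.73 J/K.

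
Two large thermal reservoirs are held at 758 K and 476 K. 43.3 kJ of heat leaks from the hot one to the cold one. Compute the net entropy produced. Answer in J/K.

ΔS_hot = −Q/T_H = −43300/758 = -57.124 J/K and ΔS_cold = +Q/T_C = 43300/476 = 90.966 J/K.
ΔS_total = -57.124 + 90.966 = 33.8 J/K, positive as the second law requires.

ΔS_total = 33.8 J/K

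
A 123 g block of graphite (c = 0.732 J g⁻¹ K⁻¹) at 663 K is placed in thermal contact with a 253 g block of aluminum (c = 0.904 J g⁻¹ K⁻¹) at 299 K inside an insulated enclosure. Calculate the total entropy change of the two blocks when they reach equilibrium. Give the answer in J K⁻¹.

ΔS_total = 22.5 J/K

Energy balance: T_f = (m₁c₁T₁ + m₂c₂T₂)/(m₁c₁ + m₂c₂) = 401.82 K.
ΔS₁ = m₁c₁ ln(T_f/T₁) = 90.036 × ln(401.82/663) = -45.09 J/K.
ΔS₂ = m₂c₂ ln(T_f/T₂) = 228.712 × ln(401.82/299) = 67.6 J/K.
ΔS_total = -45.09 + 67.6 = 22.5 J/K.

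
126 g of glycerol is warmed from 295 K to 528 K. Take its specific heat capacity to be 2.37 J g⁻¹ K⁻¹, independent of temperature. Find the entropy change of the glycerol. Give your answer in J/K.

ΔS = ∫dQ_rev/T = m c ln(T₂/T₁) = 126 × 2.37 × ln(528/295) = 174 J/K.

ΔS = 174 J/K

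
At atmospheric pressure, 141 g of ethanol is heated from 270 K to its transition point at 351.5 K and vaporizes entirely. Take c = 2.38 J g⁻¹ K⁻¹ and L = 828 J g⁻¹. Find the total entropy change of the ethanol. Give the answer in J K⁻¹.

Warming step: ΔS₁ = m c ln(T_tr/T_i) = 141 × 2.38 × ln(351.5/270) = 88.52 J/K.
Phase change: ΔS₂ = +mL/T_tr = 141 × 828 / 351.5 = 332.1 J/K.
ΔS_total = (88.52) + (332.1) = 421 J/K.

ΔS = 421 J/K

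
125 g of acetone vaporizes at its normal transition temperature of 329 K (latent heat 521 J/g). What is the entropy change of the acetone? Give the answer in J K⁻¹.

ΔS = 198 J/K

Heat absorbed by the substance: Q = mL = 125 × 521 = 65125 J.
At constant T, ΔS = Q_rev/T = 65125 / 329 = 198 J/K.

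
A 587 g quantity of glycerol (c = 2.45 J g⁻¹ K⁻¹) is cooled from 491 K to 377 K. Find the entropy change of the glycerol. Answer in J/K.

ΔS = -380 J/K

ΔS = ∫dQ_rev/T = m c ln(T₂/T₁) = 587 × 2.45 × ln(377/491) = -380 J/K.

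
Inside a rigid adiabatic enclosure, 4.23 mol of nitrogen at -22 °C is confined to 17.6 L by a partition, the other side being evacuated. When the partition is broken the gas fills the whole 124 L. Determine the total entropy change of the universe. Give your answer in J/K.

For an ideal gas in free expansion Q = 0 and W = 0, so T is unchanged.
Entropy is a state function; using a reversible isothermal path, ΔS_gas = nR ln(V₂/V₁) = 4.23 × 8.314 × ln(124/17.6) = 68.7 J/K.
The insulated surroundings exchange no heat, so ΔS_surr = 0 and ΔS_universe = ΔS_gas.

ΔS_universe = 68.7 J/K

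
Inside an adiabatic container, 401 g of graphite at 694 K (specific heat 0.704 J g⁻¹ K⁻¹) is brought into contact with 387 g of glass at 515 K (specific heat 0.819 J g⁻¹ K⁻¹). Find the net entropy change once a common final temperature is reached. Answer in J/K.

Energy balance: T_f = (m₁c₁T₁ + m₂c₂T₂)/(m₁c₁ + m₂c₂) = 599.33 K.
ΔS₁ = m₁c₁ ln(T_f/T₁) = 282.304 × ln(599.33/694) = -41.4 J/K.
ΔS₂ = m₂c₂ ln(T_f/T₂) = 316.953 × ln(599.33/515) = 48.06 J/K.
ΔS_total = -41.4 + 48.06 = 6.66 J/K.

ΔS_total = 6.66 J/K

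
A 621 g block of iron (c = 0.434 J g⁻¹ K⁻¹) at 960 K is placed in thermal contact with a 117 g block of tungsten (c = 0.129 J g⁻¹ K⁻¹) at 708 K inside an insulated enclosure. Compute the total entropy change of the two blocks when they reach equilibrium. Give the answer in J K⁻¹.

ΔS_total = 0.606 J/K

Energy balance: T_f = (m₁c₁T₁ + m₂c₂T₂)/(m₁c₁ + m₂c₂) = 946.64 K.
ΔS₁ = m₁c₁ ln(T_f/T₁) = 269.514 × ln(946.64/960) = -3.778 J/K.
ΔS₂ = m₂c₂ ln(T_f/T₂) = 15.093 × ln(946.64/708) = 4.384 J/K.
ΔS_total = -3.778 + 4.384 = 0.606 J/K.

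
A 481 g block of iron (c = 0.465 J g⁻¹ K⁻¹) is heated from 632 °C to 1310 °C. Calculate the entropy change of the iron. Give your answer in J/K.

ΔS = 125 J/K

In kelvin: T₁ = 905.15 K, T₂ = 1583.15 K. ΔS = ∫dQ_rev/T = m c ln(T₂/T₁) = 481 × 0.465 × ln(1583.15/905.15) = 125 J/K.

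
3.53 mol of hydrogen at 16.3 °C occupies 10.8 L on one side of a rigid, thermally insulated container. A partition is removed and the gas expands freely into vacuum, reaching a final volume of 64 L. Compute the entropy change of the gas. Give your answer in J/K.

ΔS_gas = 52.2 J/K

For an ideal gas in free expansion Q = 0 and W = 0, so T is unchanged.
Entropy is a state function; using a reversible isothermal path, ΔS_gas = nR ln(V₂/V₁) = 3.53 × 8.314 × ln(64/10.8) = 52.2 J/K.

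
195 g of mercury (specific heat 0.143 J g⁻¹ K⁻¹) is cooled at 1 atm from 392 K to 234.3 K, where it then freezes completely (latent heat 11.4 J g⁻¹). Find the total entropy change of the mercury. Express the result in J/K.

Cooling step: ΔS₁ = m c ln(T_tr/T_i) = 195 × 0.143 × ln(234.3/392) = -14.35 J/K.
Phase change: ΔS₂ = −mL/T_tr = −195 × 11.4 / 234.3 = -9.488 J/K.
ΔS_total = (-14.35) + (-9.488) = -23.8 J/K.

ΔS = -23.8 J/K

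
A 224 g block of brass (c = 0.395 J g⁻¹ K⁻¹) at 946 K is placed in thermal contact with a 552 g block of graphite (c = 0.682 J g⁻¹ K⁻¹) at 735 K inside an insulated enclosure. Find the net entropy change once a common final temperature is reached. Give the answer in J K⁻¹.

ΔS_total = 2.4 J/K

Energy balance: T_f = (m₁c₁T₁ + m₂c₂T₂)/(m₁c₁ + m₂c₂) = 775.15 K.
ΔS₁ = m₁c₁ ln(T_f/T₁) = 88.48 × ln(775.15/946) = -17.62 J/K.
ΔS₂ = m₂c₂ ln(T_f/T₂) = 376.464 × ln(775.15/735) = 20.02 J/K.
ΔS_total = -17.62 + 20.02 = 2.4 J/K.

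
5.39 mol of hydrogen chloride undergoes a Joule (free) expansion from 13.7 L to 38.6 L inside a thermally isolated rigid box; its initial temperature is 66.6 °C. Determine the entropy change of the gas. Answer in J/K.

ΔS_gas = 46.4 J/K

No heat is exchanged and no work is done, so the ideal-gas temperature stays constant.
Entropy is a state function; using a reversible isothermal path, ΔS_gas = nR ln(V₂/V₁) = 5.39 × 8.314 × ln(38.6/13.7) = 46.4 J/K.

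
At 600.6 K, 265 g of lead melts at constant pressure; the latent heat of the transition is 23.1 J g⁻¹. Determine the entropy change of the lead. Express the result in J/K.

Heat absorbed by the substance: Q = mL = 265 × 23.1 = 6121.5 J.
At constant T, ΔS = Q_rev/T = 6121.5 / 600.6 = 10.2 J/K.

ΔS = 10.2 J/K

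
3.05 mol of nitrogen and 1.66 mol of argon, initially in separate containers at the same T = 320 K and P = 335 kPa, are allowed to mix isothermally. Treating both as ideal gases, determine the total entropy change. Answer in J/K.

Mole fractions: x_A = 3.05/4.71 = 0.648, x_B = 0.352.
ΔS_mix = −R(n_A ln x_A + n_B ln x_B) = −8.314 × (3.05 ln 0.648 + 1.66 ln 0.352) = 25.4 J/K.

ΔS_mix = 25.4 J/K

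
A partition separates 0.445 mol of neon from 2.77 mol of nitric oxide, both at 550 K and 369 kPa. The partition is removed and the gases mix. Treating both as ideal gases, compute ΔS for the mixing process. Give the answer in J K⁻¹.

Mole fractions: x_A = 0.445/3.21 = 0.138, x_B = 0.862.
ΔS_mix = −R(n_A ln x_A + n_B ln x_B) = −8.314 × (0.445 ln 0.138 + 2.77 ln 0.862) = 10.7 J/K.

ΔS_mix = 10.7 J/K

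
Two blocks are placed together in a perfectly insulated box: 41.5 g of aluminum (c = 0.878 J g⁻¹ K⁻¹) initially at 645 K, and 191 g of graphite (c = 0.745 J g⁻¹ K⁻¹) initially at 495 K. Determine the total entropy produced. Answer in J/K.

Energy balance: T_f = (m₁c₁T₁ + m₂c₂T₂)/(m₁c₁ + m₂c₂) = 525.58 K.
ΔS₁ = m₁c₁ ln(T_f/T₁) = 36.437 × ln(525.58/645) = -7.46 J/K.
ΔS₂ = m₂c₂ ln(T_f/T₂) = 142.295 × ln(525.58/495) = 8.53 J/K.
ΔS_total = -7.46 + 8.53 = 1.07 J/K.

ΔS_total = 1.07 J/K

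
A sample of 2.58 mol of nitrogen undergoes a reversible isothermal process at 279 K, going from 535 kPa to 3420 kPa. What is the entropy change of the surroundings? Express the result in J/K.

ΔS_surr = 39.8 J/K

For an isothermal ideal gas ΔS_gas = nR ln(P₁/P₂) = 2.58 × 8.314 × ln(535/3420) = -39.8 J/K.
The process is reversible, so ΔS_surr = −ΔS_gas = 39.8 J/K and ΔS_universe = 0.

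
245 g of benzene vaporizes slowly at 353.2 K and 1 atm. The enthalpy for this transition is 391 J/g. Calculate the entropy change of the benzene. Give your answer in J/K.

ΔS = 271 J/K

Heat absorbed by the substance: Q = mL = 245 × 391 = 95795 J.
At constant T, ΔS = Q_rev/T = 95795 / 353.2 = 271 J/K.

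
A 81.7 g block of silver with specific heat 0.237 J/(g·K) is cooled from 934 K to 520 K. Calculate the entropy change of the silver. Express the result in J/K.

ΔS = -11.3 J/K

ΔS = ∫dQ_rev/T = m c ln(T₂/T₁) = 81.7 × 0.237 × ln(520/934) = -11.3 J/K.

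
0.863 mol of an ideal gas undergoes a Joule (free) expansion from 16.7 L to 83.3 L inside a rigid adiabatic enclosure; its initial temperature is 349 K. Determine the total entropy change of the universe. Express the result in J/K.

ΔS_universe = 11.5 J/K

For an ideal gas in free expansion Q = 0 and W = 0, so T is unchanged.
Entropy is a state function; using a reversible isothermal path, ΔS_gas = nR ln(V₂/V₁) = 0.863 × 8.314 × ln(83.3/16.7) = 11.5 J/K.
The insulated surroundings exchange no heat, so ΔS_surr = 0 and ΔS_universe = ΔS_gas.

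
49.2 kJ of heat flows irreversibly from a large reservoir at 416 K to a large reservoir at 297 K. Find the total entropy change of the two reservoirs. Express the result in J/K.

ΔS_hot = −Q/T_H = −49200/416 = -118.3 J/K and ΔS_cold = +Q/T_C = 49200/297 = 165.7 J/K.
ΔS_total = -118.3 + 165.7 = 47.4 J/K, positive as the second law requires.

ΔS_total = 47.4 J/K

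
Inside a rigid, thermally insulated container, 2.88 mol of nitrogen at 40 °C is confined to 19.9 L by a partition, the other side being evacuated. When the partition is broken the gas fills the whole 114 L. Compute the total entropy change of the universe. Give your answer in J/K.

ΔS_universe = 41.8 J/K

No heat is exchanged and no work is done, so the ideal-gas temperature stays constant.
Entropy is a state function; using a reversible isothermal path, ΔS_gas = nR ln(V₂/V₁) = 2.88 × 8.314 × ln(114/19.9) = 41.8 J/K.
The insulated surroundings exchange no heat, so ΔS_surr = 0 and ΔS_universe = ΔS_gas.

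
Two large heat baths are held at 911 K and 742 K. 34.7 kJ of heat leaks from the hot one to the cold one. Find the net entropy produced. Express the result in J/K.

ΔS_total = 8.68 J/K

ΔS_hot = −Q/T_H = −34700/911 = -38.09 J/K and ΔS_cold = +Q/T_C = 34700/742 = 46.77 J/K.
ΔS_total = -38.09 + 46.77 = 8.68 J/K, positive as the second law requires.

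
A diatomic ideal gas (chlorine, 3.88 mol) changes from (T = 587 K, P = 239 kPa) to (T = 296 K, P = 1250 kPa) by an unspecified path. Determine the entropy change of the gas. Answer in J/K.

ΔS = nC_p ln(T₂/T₁) − nR ln(P₂/P₁), with C_p = 7R/2 = 29.1 J mol⁻¹ K⁻¹ for a diatomic ideal gas.
ΔS = 3.88 × [29.1 × ln(296/587) − 8.314 × ln(1250/239)] = -131 J/K.

ΔS = -131 J/K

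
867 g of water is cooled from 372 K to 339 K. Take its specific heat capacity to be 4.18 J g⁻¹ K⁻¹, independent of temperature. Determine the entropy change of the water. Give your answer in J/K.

ΔS = ∫dQ_rev/T = m c ln(T₂/T₁) = 867 × 4.18 × ln(339/372) = -337 J/K.

ΔS = -337 J/K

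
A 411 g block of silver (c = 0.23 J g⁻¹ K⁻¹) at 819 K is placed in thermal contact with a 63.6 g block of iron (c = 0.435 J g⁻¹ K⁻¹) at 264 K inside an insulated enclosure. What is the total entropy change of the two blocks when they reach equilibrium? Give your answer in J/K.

Energy balance: T_f = (m₁c₁T₁ + m₂c₂T₂)/(m₁c₁ + m₂c₂) = 693.34 K.
ΔS₁ = m₁c₁ ln(T_f/T₁) = 94.53 × ln(693.34/819) = -15.74 J/K.
ΔS₂ = m₂c₂ ln(T_f/T₂) = 27.666 × ln(693.34/264) = 26.71 J/K.
ΔS_total = -15.74 + 26.71 = 11 J/K.

ΔS_total = 11 J/K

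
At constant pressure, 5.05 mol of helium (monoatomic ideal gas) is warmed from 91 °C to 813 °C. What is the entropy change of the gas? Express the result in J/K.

In kelvin: T₁ = 364.15 K, T₂ = 1086.15 K. At constant pressure, ΔS = nC_p ln(T₂/T₁) with C_p = 5R/2 = 20.79 J mol⁻¹ K⁻¹.
ΔS = 5.05 × 20.79 × ln(1086.15/364.15) = 115 J/K.

ΔS = 115 J/K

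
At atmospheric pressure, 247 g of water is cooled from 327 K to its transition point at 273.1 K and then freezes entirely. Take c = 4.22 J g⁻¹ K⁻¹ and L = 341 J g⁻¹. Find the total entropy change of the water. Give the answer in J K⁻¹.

ΔS = -496 J/K

Cooling step: ΔS₁ = m c ln(T_tr/T_i) = 247 × 4.22 × ln(273.1/327) = -187.7 J/K.
Phase change: ΔS₂ = −mL/T_tr = −247 × 341 / 273.1 = -308.4 J/K.
ΔS_total = (-187.7) + (-308.4) = -496 J/K.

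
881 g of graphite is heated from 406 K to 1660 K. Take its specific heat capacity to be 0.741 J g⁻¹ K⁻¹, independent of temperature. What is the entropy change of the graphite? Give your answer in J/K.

ΔS = 919 J/K

ΔS = ∫dQ_rev/T = m c ln(T₂/T₁) = 881 × 0.741 × ln(1660/406) = 919 J/K.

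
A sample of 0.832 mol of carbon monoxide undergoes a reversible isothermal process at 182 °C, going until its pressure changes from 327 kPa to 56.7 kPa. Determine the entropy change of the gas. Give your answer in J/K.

For an isothermal ideal gas ΔS_gas = nR ln(P₁/P₂) = 0.832 × 8.314 × ln(327/56.7) = 12.1 J/K.

ΔS_gas = 12.1 J/K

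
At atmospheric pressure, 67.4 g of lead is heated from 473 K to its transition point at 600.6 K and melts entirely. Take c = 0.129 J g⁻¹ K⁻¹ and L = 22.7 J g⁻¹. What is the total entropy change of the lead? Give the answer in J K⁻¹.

ΔS = 4.62 J/K

Warming step: ΔS₁ = m c ln(T_tr/T_i) = 67.4 × 0.129 × ln(600.6/473) = 2.077 J/K.
Phase change: ΔS₂ = +mL/T_tr = 67.4 × 22.7 / 600.6 = 2.547 J/K.
ΔS_total = (2.077) + (2.547) = 4.62 J/K.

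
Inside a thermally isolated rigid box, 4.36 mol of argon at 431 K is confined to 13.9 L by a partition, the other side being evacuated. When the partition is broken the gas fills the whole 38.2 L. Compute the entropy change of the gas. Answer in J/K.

No heat is exchanged and no work is done, so the ideal-gas temperature stays constant.
Entropy is a state function; using a reversible isothermal path, ΔS_gas = nR ln(V₂/V₁) = 4.36 × 8.314 × ln(38.2/13.9) = 36.6 J/K.

ΔS_gas = 36.6 J/K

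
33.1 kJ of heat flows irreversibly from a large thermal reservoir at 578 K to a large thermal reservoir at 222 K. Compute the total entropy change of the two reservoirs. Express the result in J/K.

ΔS_hot = −Q/T_H = −33100/578 = -57.27 J/K and ΔS_cold = +Q/T_C = 33100/222 = 149.1 J/K.
ΔS_total = -57.27 + 149.1 = 91.8 J/K, positive as the second law requires.

ΔS_total = 91.8 J/K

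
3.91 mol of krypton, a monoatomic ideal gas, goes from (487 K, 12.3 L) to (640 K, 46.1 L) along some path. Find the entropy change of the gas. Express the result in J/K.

ΔS = 56.3 J/K

Entropy is a state function: ΔS = nC_V ln(T₂/T₁) + nR ln(V₂/V₁), with C_V = 3R/2 = 12.47 J mol⁻¹ K⁻¹ for a monoatomic ideal gas.
ΔS = 3.91 × [12.47 × ln(640/487) + 8.314 × ln(46.1/12.3)] = 56.3 J/K.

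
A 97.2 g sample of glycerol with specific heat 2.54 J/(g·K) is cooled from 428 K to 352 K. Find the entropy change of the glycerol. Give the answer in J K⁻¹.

ΔS = -48.3 J/K

ΔS = ∫dQ_rev/T = m c ln(T₂/T₁) = 97.2 × 2.54 × ln(352/428) = -48.3 J/K.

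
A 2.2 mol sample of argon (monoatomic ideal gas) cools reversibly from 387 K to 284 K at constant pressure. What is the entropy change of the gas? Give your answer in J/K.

At constant pressure, ΔS = nC_p ln(T₂/T₁) with C_p = 5R/2 = 20.79 J mol⁻¹ K⁻¹.
ΔS = 2.2 × 20.79 × ln(284/387) = -14.2 J/K.

ΔS = -14.2 J/K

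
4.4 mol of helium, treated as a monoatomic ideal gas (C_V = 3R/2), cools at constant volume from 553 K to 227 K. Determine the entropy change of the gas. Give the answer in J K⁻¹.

At constant volume, ΔS = nC_V ln(T₂/T₁) with C_V = 3R/2 = 12.47 J mol⁻¹ K⁻¹.
ΔS = 4.4 × 12.47 × ln(227/553) = -48.9 J/K.

ΔS = -48.9 J/K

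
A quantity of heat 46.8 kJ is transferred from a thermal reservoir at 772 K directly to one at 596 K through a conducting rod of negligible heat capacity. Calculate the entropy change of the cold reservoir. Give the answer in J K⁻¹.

The cold reservoir gains heat Q, so ΔS_cold = +Q/T_C = 46800/596 = 78.5 J/K.

ΔS_cold = 78.5 J/K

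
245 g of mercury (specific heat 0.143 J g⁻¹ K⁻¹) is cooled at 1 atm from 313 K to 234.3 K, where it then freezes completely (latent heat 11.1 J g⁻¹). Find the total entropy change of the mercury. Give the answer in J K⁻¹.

Cooling step: ΔS₁ = m c ln(T_tr/T_i) = 245 × 0.143 × ln(234.3/313) = -10.15 J/K.
Phase change: ΔS₂ = −mL/T_tr = −245 × 11.1 / 234.3 = -11.61 J/K.
ΔS_total = (-10.15) + (-11.61) = -21.8 J/K.

ΔS = -21.8 J/K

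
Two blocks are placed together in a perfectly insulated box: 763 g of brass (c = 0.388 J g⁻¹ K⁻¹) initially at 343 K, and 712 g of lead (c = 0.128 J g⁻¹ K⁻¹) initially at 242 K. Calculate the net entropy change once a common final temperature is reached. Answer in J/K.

ΔS_total = 3.98 J/K

Energy balance: T_f = (m₁c₁T₁ + m₂c₂T₂)/(m₁c₁ + m₂c₂) = 319.23 K.
ΔS₁ = m₁c₁ ln(T_f/T₁) = 296.044 × ln(319.23/343) = -21.26 J/K.
ΔS₂ = m₂c₂ ln(T_f/T₂) = 91.136 × ln(319.23/242) = 25.24 J/K.
ΔS_total = -21.26 + 25.24 = 3.98 J/K.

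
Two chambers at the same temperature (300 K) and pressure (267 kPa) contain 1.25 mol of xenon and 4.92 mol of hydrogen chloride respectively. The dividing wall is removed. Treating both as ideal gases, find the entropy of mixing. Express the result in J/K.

Mole fractions: x_A = 1.25/6.17 = 0.203, x_B = 0.797.
ΔS_mix = −R(n_A ln x_A + n_B ln x_B) = −8.314 × (1.25 ln 0.203 + 4.92 ln 0.797) = 25.9 J/K.

ΔS_mix = 25.9 J/K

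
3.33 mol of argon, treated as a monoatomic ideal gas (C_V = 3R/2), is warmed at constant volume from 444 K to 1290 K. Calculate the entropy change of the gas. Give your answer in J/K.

At constant volume, ΔS = nC_V ln(T₂/T₁) with C_V = 3R/2 = 12.47 J mol⁻¹ K⁻¹.
ΔS = 3.33 × 12.47 × ln(1290/444) = 44.3 J/K.

ΔS = 44.3 J/K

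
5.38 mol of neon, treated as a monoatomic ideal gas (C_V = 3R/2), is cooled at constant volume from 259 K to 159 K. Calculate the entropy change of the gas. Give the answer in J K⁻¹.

ΔS = -32.7 J/K

At constant volume, ΔS = nC_V ln(T₂/T₁) with C_V = 3R/2 = 12.47 J mol⁻¹ K⁻¹.
ΔS = 5.38 × 12.47 × ln(159/259) = -32.7 J/K.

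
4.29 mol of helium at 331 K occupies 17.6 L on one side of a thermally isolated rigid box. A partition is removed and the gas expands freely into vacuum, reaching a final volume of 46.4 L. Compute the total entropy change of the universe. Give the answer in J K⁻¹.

No heat is exchanged and no work is done, so the ideal-gas temperature stays constant.
Entropy is a state function; using a reversible isothermal path, ΔS_gas = nR ln(V₂/V₁) = 4.29 × 8.314 × ln(46.4/17.6) = 34.6 J/K.
The insulated surroundings exchange no heat, so ΔS_surr = 0 and ΔS_universe = ΔS_gas.

ΔS_universe = 34.6 J/K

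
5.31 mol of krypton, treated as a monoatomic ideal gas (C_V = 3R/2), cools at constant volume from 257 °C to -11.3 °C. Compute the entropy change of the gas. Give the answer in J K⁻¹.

In kelvin: T₁ = 530.15 K, T₂ = 261.85 K. At constant volume, ΔS = nC_V ln(T₂/T₁) with C_V = 3R/2 = 12.47 J mol⁻¹ K⁻¹.
ΔS = 5.31 × 12.47 × ln(261.85/530.15) = -46.7 J/K.

ΔS = -46.7 J/K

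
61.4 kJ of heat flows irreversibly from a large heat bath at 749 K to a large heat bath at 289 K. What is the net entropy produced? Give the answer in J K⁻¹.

ΔS_hot = −Q/T_H = −61400/749 = -81.976 J/K and ΔS_cold = +Q/T_C = 61400/289 = 212.46 J/K.
ΔS_total = -81.976 + 212.46 = 130 J/K, positive as the second law requires.

ΔS_total = 130 J/K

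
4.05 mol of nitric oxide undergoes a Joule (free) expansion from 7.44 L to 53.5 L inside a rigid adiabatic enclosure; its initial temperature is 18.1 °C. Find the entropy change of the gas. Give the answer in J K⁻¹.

ΔS_gas = 66.4 J/K

No heat is exchanged and no work is done, so the ideal-gas temperature stays constant.
Entropy is a state function; using a reversible isothermal path, ΔS_gas = nR ln(V₂/V₁) = 4.05 × 8.314 × ln(53.5/7.44) = 66.4 J/K.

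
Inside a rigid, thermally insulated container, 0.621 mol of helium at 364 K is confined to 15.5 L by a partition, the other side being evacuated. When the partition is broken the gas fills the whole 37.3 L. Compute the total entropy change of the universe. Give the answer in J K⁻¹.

ΔS_universe = 4.53 J/K

No heat is exchanged and no work is done, so the ideal-gas temperature stays constant.
Entropy is a state function; using a reversible isothermal path, ΔS_gas = nR ln(V₂/V₁) = 0.621 × 8.314 × ln(37.3/15.5) = 4.53 J/K.
The insulated surroundings exchange no heat, so ΔS_surr = 0 and ΔS_universe = ΔS_gas.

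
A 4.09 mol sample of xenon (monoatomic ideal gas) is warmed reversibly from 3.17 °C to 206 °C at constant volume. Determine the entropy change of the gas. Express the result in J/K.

ΔS = 28.1 J/K

In kelvin: T₁ = 276.32 K, T₂ = 479.15 K. At constant volume, ΔS = nC_V ln(T₂/T₁) with C_V = 3R/2 = 12.47 J mol⁻¹ K⁻¹.
ΔS = 4.09 × 12.47 × ln(479.15/276.32) = 28.1 J/K.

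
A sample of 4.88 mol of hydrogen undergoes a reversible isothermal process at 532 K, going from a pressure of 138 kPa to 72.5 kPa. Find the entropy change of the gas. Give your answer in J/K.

ΔS_gas = 26.1 J/K

For an isothermal ideal gas ΔS_gas = nR ln(P₁/P₂) = 4.88 × 8.314 × ln(138/72.5) = 26.1 J/K.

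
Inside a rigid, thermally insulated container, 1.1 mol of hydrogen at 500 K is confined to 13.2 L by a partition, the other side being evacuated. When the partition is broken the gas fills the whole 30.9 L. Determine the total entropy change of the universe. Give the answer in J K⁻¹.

No heat is exchanged and no work is done, so the ideal-gas temperature stays constant.
Entropy is a state function; using a reversible isothermal path, ΔS_gas = nR ln(V₂/V₁) = 1.1 × 8.314 × ln(30.9/13.2) = 7.78 J/K.
The insulated surroundings exchange no heat, so ΔS_surr = 0 and ΔS_universe = ΔS_gas.

ΔS_universe = 7.78 J/K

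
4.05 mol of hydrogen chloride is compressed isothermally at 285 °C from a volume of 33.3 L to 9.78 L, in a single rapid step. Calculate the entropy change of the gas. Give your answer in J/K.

Entropy is a state function, so ΔS_gas depends only on the end states.
For an isothermal ideal gas ΔS_gas = nR ln(V₂/V₁) = 4.05 × 8.314 × ln(9.78/33.3) = -41.3 J/K.

ΔS_gas = -41.3 J/K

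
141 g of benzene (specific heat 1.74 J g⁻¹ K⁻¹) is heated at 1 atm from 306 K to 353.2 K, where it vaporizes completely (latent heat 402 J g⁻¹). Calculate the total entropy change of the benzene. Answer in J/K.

Warming step: ΔS₁ = m c ln(T_tr/T_i) = 141 × 1.74 × ln(353.2/306) = 35.19 J/K.
Phase change: ΔS₂ = +mL/T_tr = 141 × 402 / 353.2 = 160.5 J/K.
ΔS_total = (35.19) + (160.5) = 196 J/K.

ΔS = 196 J/K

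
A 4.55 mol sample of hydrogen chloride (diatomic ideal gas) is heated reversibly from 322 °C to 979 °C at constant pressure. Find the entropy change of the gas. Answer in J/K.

ΔS = 98.5 J/K

In kelvin: T₁ = 595.15 K, T₂ = 1252.15 K. At constant pressure, ΔS = nC_p ln(T₂/T₁) with C_p = 7R/2 = 29.1 J mol⁻¹ K⁻¹.
ΔS = 4.55 × 29.1 × ln(1252.15/595.15) = 98.5 J/K.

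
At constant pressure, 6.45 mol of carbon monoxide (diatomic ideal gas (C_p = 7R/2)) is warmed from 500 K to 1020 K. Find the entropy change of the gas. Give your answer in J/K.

At constant pressure, ΔS = nC_p ln(T₂/T₁) with C_p = 7R/2 = 29.1 J mol⁻¹ K⁻¹.
ΔS = 6.45 × 29.1 × ln(1020/500) = 134 J/K.

ΔS = 134 J/K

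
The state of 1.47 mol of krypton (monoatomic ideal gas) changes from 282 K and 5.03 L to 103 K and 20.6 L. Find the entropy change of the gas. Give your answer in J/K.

Entropy is a state function: ΔS = nC_V ln(T₂/T₁) + nR ln(V₂/V₁), with C_V = 3R/2 = 12.47 J mol⁻¹ K⁻¹ for a monoatomic ideal gas.
ΔS = 1.47 × [12.47 × ln(103/282) + 8.314 × ln(20.6/5.03)] = -1.23 J/K.

ΔS = -1.23 J/K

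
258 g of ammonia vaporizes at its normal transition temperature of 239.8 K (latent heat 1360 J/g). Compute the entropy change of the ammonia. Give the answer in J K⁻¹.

Heat absorbed by the substance: Q = mL = 258 × 1360 = 350880 J.
At constant T, ΔS = Q_rev/T = 350880 / 239.8 = 1460 J/K.

ΔS = 1460 J/K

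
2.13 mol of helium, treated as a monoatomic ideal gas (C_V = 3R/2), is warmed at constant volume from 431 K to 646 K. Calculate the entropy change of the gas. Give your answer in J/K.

At constant volume, ΔS = nC_V ln(T₂/T₁) with C_V = 3R/2 = 12.47 J mol⁻¹ K⁻¹.
ΔS = 2.13 × 12.47 × ln(646/431) = 10.7 J/K.

ΔS = 10.7 J/K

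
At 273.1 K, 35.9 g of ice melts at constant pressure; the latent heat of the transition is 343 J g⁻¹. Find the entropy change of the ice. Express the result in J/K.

Heat absorbed by the substance: Q = mL = 35.9 × 343 = 12313.7 J.
At constant T, ΔS = Q_rev/T = 12313.7 / 273.1 = 45.1 J/K.

ΔS = 45.1 J/K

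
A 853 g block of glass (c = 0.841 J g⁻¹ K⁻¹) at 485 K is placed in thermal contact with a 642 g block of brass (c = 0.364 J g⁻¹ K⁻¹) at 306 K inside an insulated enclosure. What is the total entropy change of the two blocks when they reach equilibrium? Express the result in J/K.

Energy balance: T_f = (m₁c₁T₁ + m₂c₂T₂)/(m₁c₁ + m₂c₂) = 441.02 K.
ΔS₁ = m₁c₁ ln(T_f/T₁) = 717.373 × ln(441.02/485) = -68.2 J/K.
ΔS₂ = m₂c₂ ln(T_f/T₂) = 233.688 × ln(441.02/306) = 85.41 J/K.
ΔS_total = -68.2 + 85.41 = 17.2 J/K.

ΔS_total = 17.2 J/K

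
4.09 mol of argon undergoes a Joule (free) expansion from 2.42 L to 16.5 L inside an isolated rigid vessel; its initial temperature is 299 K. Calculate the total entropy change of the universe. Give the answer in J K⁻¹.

No heat is exchanged and no work is done, so the ideal-gas temperature stays constant.
Entropy is a state function; using a reversible isothermal path, ΔS_gas = nR ln(V₂/V₁) = 4.09 × 8.314 × ln(16.5/2.42) = 65.3 J/K.
The insulated surroundings exchange no heat, so ΔS_surr = 0 and ΔS_universe = ΔS_gas.

ΔS_universe = 65.3 J/K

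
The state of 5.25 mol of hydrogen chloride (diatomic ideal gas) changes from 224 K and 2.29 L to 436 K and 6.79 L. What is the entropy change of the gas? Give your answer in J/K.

ΔS = 120 J/K

Entropy is a state function: ΔS = nC_V ln(T₂/T₁) + nR ln(V₂/V₁), with C_V = 5R/2 = 20.79 J mol⁻¹ K⁻¹ for a diatomic ideal gas.
ΔS = 5.25 × [20.79 × ln(436/224) + 8.314 × ln(6.79/2.29)] = 120 J/K.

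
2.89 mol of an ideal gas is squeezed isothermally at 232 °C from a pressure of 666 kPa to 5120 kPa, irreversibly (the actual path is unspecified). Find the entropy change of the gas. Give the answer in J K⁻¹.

ΔS_gas = -49 J/K

Entropy is a state function, so ΔS_gas depends only on the end states.
For an isothermal ideal gas ΔS_gas = nR ln(P₁/P₂) = 2.89 × 8.314 × ln(666/5120) = -49 J/K.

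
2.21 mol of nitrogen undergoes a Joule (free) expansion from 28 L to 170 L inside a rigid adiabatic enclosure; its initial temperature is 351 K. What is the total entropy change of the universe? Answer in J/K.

ΔS_universe = 33.1 J/K

No heat is exchanged and no work is done, so the ideal-gas temperature stays constant.
Entropy is a state function; using a reversible isothermal path, ΔS_gas = nR ln(V₂/V₁) = 2.21 × 8.314 × ln(170/28) = 33.1 J/K.
The insulated surroundings exchange no heat, so ΔS_surr = 0 and ΔS_universe = ΔS_gas.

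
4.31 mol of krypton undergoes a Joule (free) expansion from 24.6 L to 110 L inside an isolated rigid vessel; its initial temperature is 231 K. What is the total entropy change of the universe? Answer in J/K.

ΔS_universe = 53.7 J/K

No heat is exchanged and no work is done, so the ideal-gas temperature stays constant.
Entropy is a state function; using a reversible isothermal path, ΔS_gas = nR ln(V₂/V₁) = 4.31 × 8.314 × ln(110/24.6) = 53.7 J/K.
The insulated surroundings exchange no heat, so ΔS_surr = 0 and ΔS_universe = ΔS_gas.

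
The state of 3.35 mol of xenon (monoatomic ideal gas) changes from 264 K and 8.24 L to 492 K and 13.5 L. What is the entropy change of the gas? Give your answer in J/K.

ΔS = 39.8 J/K

Entropy is a state function: ΔS = nC_V ln(T₂/T₁) + nR ln(V₂/V₁), with C_V = 3R/2 = 12.47 J mol⁻¹ K⁻¹ for a monoatomic ideal gas.
ΔS = 3.35 × [12.47 × ln(492/264) + 8.314 × ln(13.5/8.24)] = 39.8 J/K.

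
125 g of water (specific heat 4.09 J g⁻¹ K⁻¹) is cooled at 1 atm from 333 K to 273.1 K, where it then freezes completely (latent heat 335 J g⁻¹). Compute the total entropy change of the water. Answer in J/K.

Cooling step: ΔS₁ = m c ln(T_tr/T_i) = 125 × 4.09 × ln(273.1/333) = -101.4 J/K.
Phase change: ΔS₂ = −mL/T_tr = −125 × 335 / 273.1 = -153.3 J/K.
ΔS_total = (-101.4) + (-153.3) = -255 J/K.

ΔS = -255 J/K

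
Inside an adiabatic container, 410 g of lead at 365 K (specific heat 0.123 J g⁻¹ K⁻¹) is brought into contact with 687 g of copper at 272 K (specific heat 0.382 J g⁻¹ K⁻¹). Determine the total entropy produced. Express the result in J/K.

ΔS_total = 1.95 J/K

Energy balance: T_f = (m₁c₁T₁ + m₂c₂T₂)/(m₁c₁ + m₂c₂) = 286.99 K.
ΔS₁ = m₁c₁ ln(T_f/T₁) = 50.43 × ln(286.99/365) = -12.13 J/K.
ΔS₂ = m₂c₂ ln(T_f/T₂) = 262.434 × ln(286.99/272) = 14.08 J/K.
ΔS_total = -12.13 + 14.08 = 1.95 J/K.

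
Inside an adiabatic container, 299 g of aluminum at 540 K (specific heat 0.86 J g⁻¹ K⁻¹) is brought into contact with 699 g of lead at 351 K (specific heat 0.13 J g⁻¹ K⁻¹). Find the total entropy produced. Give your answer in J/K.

ΔS_total = 5.79 J/K

Energy balance: T_f = (m₁c₁T₁ + m₂c₂T₂)/(m₁c₁ + m₂c₂) = 490.65 K.
ΔS₁ = m₁c₁ ln(T_f/T₁) = 257.14 × ln(490.65/540) = -24.644 J/K.
ΔS₂ = m₂c₂ ln(T_f/T₂) = 90.87 × ln(490.65/351) = 30.436 J/K.
ΔS_total = -24.644 + 30.436 = 5.79 J/K.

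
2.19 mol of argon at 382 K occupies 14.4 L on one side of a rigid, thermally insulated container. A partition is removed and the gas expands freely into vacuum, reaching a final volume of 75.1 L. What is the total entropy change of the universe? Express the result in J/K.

ΔS_universe = 30.1 J/K

For an ideal gas in free expansion Q = 0 and W = 0, so T is unchanged.
Entropy is a state function; using a reversible isothermal path, ΔS_gas = nR ln(V₂/V₁) = 2.19 × 8.314 × ln(75.1/14.4) = 30.1 J/K.
The insulated surroundings exchange no heat, so ΔS_surr = 0 and ΔS_universe = ΔS_gas.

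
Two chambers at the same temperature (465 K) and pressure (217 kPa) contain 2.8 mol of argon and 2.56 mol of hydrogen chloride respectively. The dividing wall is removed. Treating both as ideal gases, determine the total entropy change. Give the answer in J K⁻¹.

ΔS_mix = 30.8 J/K

Mole fractions: x_A = 2.8/5.36 = 0.522, x_B = 0.478.
ΔS_mix = −R(n_A ln x_A + n_B ln x_B) = −8.314 × (2.8 ln 0.522 + 2.56 ln 0.478) = 30.8 J/K.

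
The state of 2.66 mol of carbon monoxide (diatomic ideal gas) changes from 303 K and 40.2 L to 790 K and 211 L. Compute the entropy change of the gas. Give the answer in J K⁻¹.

Entropy is a state function: ΔS = nC_V ln(T₂/T₁) + nR ln(V₂/V₁), with C_V = 5R/2 = 20.79 J mol⁻¹ K⁻¹ for a diatomic ideal gas.
ΔS = 2.66 × [20.79 × ln(790/303) + 8.314 × ln(211/40.2)] = 89.6 J/K.

ΔS = 89.6 J/K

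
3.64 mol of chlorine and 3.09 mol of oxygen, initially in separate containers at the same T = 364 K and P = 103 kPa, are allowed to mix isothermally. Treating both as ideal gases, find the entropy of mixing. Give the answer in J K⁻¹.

ΔS_mix = 38.6 J/K

Mole fractions: x_A = 3.64/6.73 = 0.541, x_B = 0.459.
ΔS_mix = −R(n_A ln x_A + n_B ln x_B) = −8.314 × (3.64 ln 0.541 + 3.09 ln 0.459) = 38.6 J/K.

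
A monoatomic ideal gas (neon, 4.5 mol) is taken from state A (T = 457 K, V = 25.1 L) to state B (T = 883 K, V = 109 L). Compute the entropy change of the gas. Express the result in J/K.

ΔS = 91.9 J/K

Entropy is a state function: ΔS = nC_V ln(T₂/T₁) + nR ln(V₂/V₁), with C_V = 3R/2 = 12.47 J mol⁻¹ K⁻¹ for a monoatomic ideal gas.
ΔS = 4.5 × [12.47 × ln(883/457) + 8.314 × ln(109/25.1)] = 91.9 J/K.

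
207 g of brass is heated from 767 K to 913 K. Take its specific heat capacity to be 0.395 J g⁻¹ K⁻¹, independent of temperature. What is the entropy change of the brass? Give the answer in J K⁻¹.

ΔS = ∫dQ_rev/T = m c ln(T₂/T₁) = 207 × 0.395 × ln(913/767) = 14.2 J/K.

ΔS = 14.2 J/K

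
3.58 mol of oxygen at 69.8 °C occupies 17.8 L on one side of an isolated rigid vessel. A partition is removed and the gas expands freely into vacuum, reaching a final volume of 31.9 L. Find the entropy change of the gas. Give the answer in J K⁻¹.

ΔS_gas = 17.4 J/K

No heat is exchanged and no work is done, so the ideal-gas temperature stays constant.
Entropy is a state function; using a reversible isothermal path, ΔS_gas = nR ln(V₂/V₁) = 3.58 × 8.314 × ln(31.9/17.8) = 17.4 J/K.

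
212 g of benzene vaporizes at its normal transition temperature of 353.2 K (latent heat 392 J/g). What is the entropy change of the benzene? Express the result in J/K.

ΔS = 235 J/K

Heat absorbed by the substance: Q = mL = 212 × 392 = 83104 J.
At constant T, ΔS = Q_rev/T = 83104 / 353.2 = 235 J/K.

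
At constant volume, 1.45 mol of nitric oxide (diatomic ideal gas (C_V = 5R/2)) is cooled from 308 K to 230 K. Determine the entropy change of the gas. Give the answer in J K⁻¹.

ΔS = -8.8 J/K

At constant volume, ΔS = nC_V ln(T₂/T₁) with C_V = 5R/2 = 20.79 J mol⁻¹ K⁻¹.
ΔS = 1.45 × 20.79 × ln(230/308) = -8.8 J/K.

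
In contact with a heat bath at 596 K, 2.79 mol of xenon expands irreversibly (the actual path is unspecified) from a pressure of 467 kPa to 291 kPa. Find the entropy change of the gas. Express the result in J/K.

Entropy is a state function, so ΔS_gas depends only on the end states.
For an isothermal ideal gas ΔS_gas = nR ln(P₁/P₂) = 2.79 × 8.314 × ln(467/291) = 11 J/K.

ΔS_gas = 11 J/K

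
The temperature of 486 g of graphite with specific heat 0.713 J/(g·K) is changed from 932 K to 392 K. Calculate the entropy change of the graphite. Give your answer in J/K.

ΔS = -300 J/K

ΔS = ∫dQ_rev/T = m c ln(T₂/T₁) = 486 × 0.713 × ln(392/932) = -300 J/K.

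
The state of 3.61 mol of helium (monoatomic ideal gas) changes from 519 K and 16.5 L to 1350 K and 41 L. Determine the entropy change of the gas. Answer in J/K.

Entropy is a state function: ΔS = nC_V ln(T₂/T₁) + nR ln(V₂/V₁), with C_V = 3R/2 = 12.47 J mol⁻¹ K⁻¹ for a monoatomic ideal gas.
ΔS = 3.61 × [12.47 × ln(1350/519) + 8.314 × ln(41/16.5)] = 70.4 J/K.

ΔS = 70.4 J/K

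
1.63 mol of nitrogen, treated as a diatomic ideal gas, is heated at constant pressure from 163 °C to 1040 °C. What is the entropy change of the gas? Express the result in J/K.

In kelvin: T₁ = 436.15 K, T₂ = 1313.15 K. At constant pressure, ΔS = nC_p ln(T₂/T₁) with C_p = 7R/2 = 29.1 J mol⁻¹ K⁻¹.
ΔS = 1.63 × 29.1 × ln(1313.15/436.15) = 52.3 J/K.

ΔS = 52.3 J/K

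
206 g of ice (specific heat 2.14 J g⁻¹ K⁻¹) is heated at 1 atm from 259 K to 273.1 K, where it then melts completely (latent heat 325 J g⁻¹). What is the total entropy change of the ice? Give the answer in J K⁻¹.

ΔS = 269 J/K

Warming step: ΔS₁ = m c ln(T_tr/T_i) = 206 × 2.14 × ln(273.1/259) = 23.369 J/K.
Phase change: ΔS₂ = +mL/T_tr = 206 × 325 / 273.1 = 245.15 J/K.
ΔS_total = (23.369) + (245.15) = 269 J/K.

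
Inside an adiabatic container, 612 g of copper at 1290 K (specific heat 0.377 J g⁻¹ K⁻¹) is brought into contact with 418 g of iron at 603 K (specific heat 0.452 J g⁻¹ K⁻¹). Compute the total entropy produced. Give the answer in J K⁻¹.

Energy balance: T_f = (m₁c₁T₁ + m₂c₂T₂)/(m₁c₁ + m₂c₂) = 980.7 K.
ΔS₁ = m₁c₁ ln(T_f/T₁) = 230.724 × ln(980.7/1290) = -63.25 J/K.
ΔS₂ = m₂c₂ ln(T_f/T₂) = 188.936 × ln(980.7/603) = 91.89 J/K.
ΔS_total = -63.25 + 91.89 = 28.6 J/K.

ΔS_total = 28.6 J/K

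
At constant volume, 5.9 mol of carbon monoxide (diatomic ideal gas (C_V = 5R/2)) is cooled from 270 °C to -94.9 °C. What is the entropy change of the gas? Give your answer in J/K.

In kelvin: T₁ = 543.15 K, T₂ = 178.25 K. At constant volume, ΔS = nC_V ln(T₂/T₁) with C_V = 5R/2 = 20.79 J mol⁻¹ K⁻¹.
ΔS = 5.9 × 20.79 × ln(178.25/543.15) = -137 J/K.

ΔS = -137 J/K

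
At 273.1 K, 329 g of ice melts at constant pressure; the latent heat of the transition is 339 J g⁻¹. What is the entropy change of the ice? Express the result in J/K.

ΔS = 408 J/K

Heat absorbed by the substance: Q = mL = 329 × 339 = 111531 J.
At constant T, ΔS = Q_rev/T = 111531 / 273.1 = 408 J/K.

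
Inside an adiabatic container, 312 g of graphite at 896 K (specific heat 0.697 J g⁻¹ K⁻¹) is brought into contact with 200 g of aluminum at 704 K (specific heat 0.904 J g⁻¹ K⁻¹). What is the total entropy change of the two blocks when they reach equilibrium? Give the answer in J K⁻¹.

ΔS_total = 2.84 J/K

Energy balance: T_f = (m₁c₁T₁ + m₂c₂T₂)/(m₁c₁ + m₂c₂) = 808.84 K.
ΔS₁ = m₁c₁ ln(T_f/T₁) = 217.464 × ln(808.84/896) = -22.26 J/K.
ΔS₂ = m₂c₂ ln(T_f/T₂) = 180.8 × ln(808.84/704) = 25.1 J/K.
ΔS_total = -22.26 + 25.1 = 2.84 J/K.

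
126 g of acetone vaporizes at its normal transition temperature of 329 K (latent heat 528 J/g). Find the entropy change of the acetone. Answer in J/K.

ΔS = 202 J/K

Heat absorbed by the substance: Q = mL = 126 × 528 = 66528 J.
At constant T, ΔS = Q_rev/T = 66528 / 329 = 202 J/K.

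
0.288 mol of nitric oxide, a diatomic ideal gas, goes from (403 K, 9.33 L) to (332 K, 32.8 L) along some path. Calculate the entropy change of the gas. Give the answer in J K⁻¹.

Entropy is a state function: ΔS = nC_V ln(T₂/T₁) + nR ln(V₂/V₁), with C_V = 5R/2 = 20.79 J mol⁻¹ K⁻¹ for a diatomic ideal gas.
ΔS = 0.288 × [20.79 × ln(332/403) + 8.314 × ln(32.8/9.33)] = 1.85 J/K.

ΔS = 1.85 J/K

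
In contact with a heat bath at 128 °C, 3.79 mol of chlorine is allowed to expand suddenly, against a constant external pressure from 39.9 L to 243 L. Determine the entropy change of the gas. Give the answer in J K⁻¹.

ΔS_gas = 56.9 J/K

Entropy is a state function, so ΔS_gas depends only on the end states.
For an isothermal ideal gas ΔS_gas = nR ln(V₂/V₁) = 3.79 × 8.314 × ln(243/39.9) = 56.9 J/K.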